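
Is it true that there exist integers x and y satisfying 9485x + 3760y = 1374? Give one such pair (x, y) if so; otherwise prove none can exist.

No such integers exist.

Any value of 9485x + 3760y is a multiple of gcd(9485, 3760) = 5.
But 1374 is not a multiple of 5 (it leaves remainder 4).
Therefore 9485x + 3760y = 1374 has no solution in integers.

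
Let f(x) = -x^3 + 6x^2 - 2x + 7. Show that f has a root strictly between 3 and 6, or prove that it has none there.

f(3) = 28 and f(6) = -5, which have opposite signs.
f is continuous everywhere (it is a polynomial), in particular on [3, 6].
By the Intermediate Value Theorem f must vanish at some point of (3, 6).

Such a root exists.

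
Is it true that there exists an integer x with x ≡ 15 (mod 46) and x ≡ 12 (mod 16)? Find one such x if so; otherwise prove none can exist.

No such integer exists.

Both moduli are multiples of 2 = gcd(46, 16), so any solution would satisfy x ≡ 15 and x ≡ 12 modulo 2 simultaneously.
However 15 ≡ 1 and 12 ≡ 0 (mod 2), and 1 ≠ 0.
Hence the system has no solution.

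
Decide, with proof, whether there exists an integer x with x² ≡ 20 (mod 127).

No, no such integer exists.

127 is prime, so by Euler's criterion 20 is a square mod 127 iff 20^((127−1)/2) = 20^63 ≡ 1 (mod 127).
Repeated squaring mod 127: 20^2 = 400 ≡ 19; 20^4 ≡ 19² = 361 ≡ 107; 20^8 ≡ 107² = 11449 ≡ 19; 20^16 ≡ 19² = 361 ≡ 107; 20^32 ≡ 107² = 11449 ≡ 19.
Since 63 = 32 + 16 + 8 + 4 + 2 + 1, 20^63 ≡ 19 · 107 · 19 · 107 · 19 · 20; multiplying out mod 127: 19·107 = 2033 ≡ 1, then 1·19 = 19 ≡ 19, then 19·107 = 2033 ≡ 1, then 1·19 = 19 ≡ 19, then 19·20 = 380 ≡ 126. Thus 20^63 ≡ 126 ≡ −1 (mod 127).
The value −1 means 20 is a non-residue modulo 127, so x² ≡ 20 (mod 127) is impossible.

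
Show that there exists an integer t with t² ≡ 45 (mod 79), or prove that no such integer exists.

t = 60 works: 60² = 3600, and 3600 − 45 = 3555 = 45·79.

t = 60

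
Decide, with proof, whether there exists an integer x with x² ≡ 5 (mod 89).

x = 70 works: 70² = 4900, and 4900 − 5 = 4895 = 55·89.

x = 70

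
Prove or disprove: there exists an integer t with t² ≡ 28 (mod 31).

t = 20

Take t = 20. Then 20² = 400 = 12·31 + 28, so 20² ≡ 28 (mod 31).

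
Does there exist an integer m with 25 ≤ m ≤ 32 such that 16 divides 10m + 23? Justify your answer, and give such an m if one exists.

At m = 25, 10·25 + 23 = 273 ≡ 1 (mod 16), and each step in m adds 10, giving residues 1, 11, 5, 15, 9, 3, 13, 7 for m = 25, 26, …, 32.
The residue 0 does not occur, so no m in [25, 32] makes 10m + 23 a multiple of 16.

There is no such integer m in that range.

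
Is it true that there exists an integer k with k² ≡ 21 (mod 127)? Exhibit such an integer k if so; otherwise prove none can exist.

k = 23

Take k = 23. Then 23² = 529 = 4·127 + 21, so 23² ≡ 21 (mod 127).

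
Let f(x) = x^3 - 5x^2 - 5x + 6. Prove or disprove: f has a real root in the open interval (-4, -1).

f(-4) = -118 and f(-1) = 5, which have opposite signs.
Since f is a polynomial it is continuous on [-4, -1].
By the Intermediate Value Theorem f must vanish at some point of (-4, -1).

Such a root exists.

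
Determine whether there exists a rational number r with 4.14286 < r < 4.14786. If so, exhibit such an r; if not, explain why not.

r = 141/34

Scale by 34: the interval becomes (140.85724, 141.02724), which contains the integer 141.
So r = 141/34 works: it is a ratio of integers, and dividing 34·4.14286 < 141 < 34·4.14786 through by 34 gives 4.14286 < 141/34 < 4.14786.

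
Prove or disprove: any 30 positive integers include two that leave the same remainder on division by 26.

Each integer lies in one of the 26 residue classes modulo 26.
Placing 30 integers into 26 classes, some class receives at least two — say a and b.
That is, a and b leave the same remainder on division by 26, as claimed.

True.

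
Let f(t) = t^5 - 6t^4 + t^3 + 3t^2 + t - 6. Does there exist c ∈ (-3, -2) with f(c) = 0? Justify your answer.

f(-3) = -738 and f(-2) = -132, both negative, so a sign-change argument is unavailable; we show f keeps this sign on the whole interval.
Shift to the endpoint -2: with t = -2 − u (0 < u < 1), one computes f(-2 − u) = -u^5 - 16u^4 - 89u^3 - 227u^2 - 273u - 132.
All 6 nonzero coefficients of this polynomial in u are negative; hence for u > 0 the value is a sum of negative terms (the constant -132 among them).
Therefore f(t) < 0 throughout (-3, -2), and f has no zero there.

No such root exists.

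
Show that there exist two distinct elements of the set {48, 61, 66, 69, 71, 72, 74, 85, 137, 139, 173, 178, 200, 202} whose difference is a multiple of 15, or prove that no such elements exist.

Two integers differ by a multiple of 15 exactly when they have the same residue mod 15. The residues are 48↦3, 61↦1, 66↦6, 69↦9, 71↦11, 72↦12, 74↦14, 85↦10, 137↦2, 139↦4, 173↦8, 178↦13, 200↦5, 202↦7.
These 14 residues are pairwise different, hence no difference of two elements is divisible by 15.

There is no such pair.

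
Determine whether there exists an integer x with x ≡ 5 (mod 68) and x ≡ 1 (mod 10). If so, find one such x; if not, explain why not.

Here gcd(68, 10) = 2, and both 5 and 1 leave remainder 1 mod 2, so the system is consistent.
Step through x = 5, 5 + 68, 5 + 2·68, …: the values 5, 73, 141 reduce mod 10 to 5, 3, 1. The value 141 hits 1.
Indeed 141 ≡ 5 (mod 68) and 141 ≡ 1 (mod 10).

x = 141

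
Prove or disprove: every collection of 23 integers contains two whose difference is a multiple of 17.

There are exactly 17 possible remainders on division by 17.
Since 23 > 17, two of the 23 integers must share a residue class by the pigeonhole principle; call them a and b.
Then a ≡ b (mod 17), i.e. 17 ∣ (a − b).

Yes, this is always true.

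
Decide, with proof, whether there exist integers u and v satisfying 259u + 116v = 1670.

259 and 116 are coprime, so 259u + 116v ranges over all of ℤ.
Run the Euclidean algorithm on 259 and 116: 259 = 2·116 + 27, 116 = 4·27 + 8, 27 = 3·8 + 3, 8 = 2·3 + 2, 3 = 1·2 + 1, 2 = 2·1 + 0.
Back-substituting, 1 = 3 − 1·2 = 3 − (8 − 2·3) = −8 + 3·3 = −8 + 3·(27 − 3·8) = 3·27 − 10·8 = 3·27 − 10·(116 − 4·27) = −10·116 + 43·27 = −10·116 + 43·(259 − 2·116) = 43·259 − 96·116; that is, 259·43 + 116·(-96) = 1.
Multiplying through by 1670: u = 43·1670 = 71810, v = (-96)·1670 = -160320 is a solution.
Subtracting 619·116 from u and adding 619·259 to v gives the tidier solution (6, 1).
Check: 259·6 + 116·1 = 1554 + 116 = 1670. ✓

u = 6, v = 1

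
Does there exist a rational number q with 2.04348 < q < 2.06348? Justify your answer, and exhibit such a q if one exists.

Scale by 16: the interval becomes (32.69568, 33.01568), which contains the integer 33.
Hence 33/16 is a rational number with 2.04348 < 33/16 < 2.06348.

q = 33/16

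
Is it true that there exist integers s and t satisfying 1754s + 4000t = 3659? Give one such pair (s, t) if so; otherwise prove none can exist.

gcd(1754, 4000) = 2, so every integer of the form 1754s + 4000t is a multiple of 2.
But 3659 = 2·1829 + 1, so 2 ∤ 3659.
Therefore 1754s + 4000t = 3659 has no solution in integers.

There are no such integers.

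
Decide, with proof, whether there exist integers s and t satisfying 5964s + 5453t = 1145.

No such integers exist.

gcd(5964, 5453) = 7, so every integer of the form 5964s + 5453t is a multiple of 7.
But 1145 = 7·163 + 4, so 7 ∤ 1145.
So the equation is unsolvable over ℤ.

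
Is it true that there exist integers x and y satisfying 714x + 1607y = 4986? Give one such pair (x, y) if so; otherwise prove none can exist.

x = 61, y = -24

Since gcd(714, 1607) = 1, every integer is an integer combination of 714 and 1607.
Run the Euclidean algorithm on 1607 and 714: 1607 = 2·714 + 179, 714 = 3·179 + 177, 179 = 1·177 + 2, 177 = 88·2 + 1, 2 = 2·1 + 0.
Working back up the chain: 1 = 177 − 88·2 = 177 − 88·(179 − 1·177) = −88·179 + 89·177 = −88·179 + 89·(714 − 3·179) = 89·714 − 355·179 = 89·714 − 355·(1607 − 2·714) = −355·1607 + 799·714. So 714·799 + 1607·(-355) = 1.
Multiplying through by 4986: x = 799·4986 = 3983814, y = (-355)·4986 = -1770030 is a solution.
The general solution is x = 3983814 + 1607k, y = -1770030 − 714k; taking k = -2479 gives the smaller pair x = 61, y = -24.
Indeed 714·61 + 1607·(-24) = 43554 − 38568 = 4986.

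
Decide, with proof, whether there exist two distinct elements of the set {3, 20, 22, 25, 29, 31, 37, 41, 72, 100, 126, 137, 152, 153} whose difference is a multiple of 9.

Both 20 and 29 leave remainder 2 on division by 9; their difference 9 = 1·9 is a multiple of 9.

Yes: 20 and 29.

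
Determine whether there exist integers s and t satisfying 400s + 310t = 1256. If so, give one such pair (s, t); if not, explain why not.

No, no such integers exist.

gcd(400, 310) = 10, so every integer of the form 400s + 310t is a multiple of 10.
However 1256 leaves remainder 6 on division by 10.
Therefore 400s + 310t = 1256 has no solution in integers.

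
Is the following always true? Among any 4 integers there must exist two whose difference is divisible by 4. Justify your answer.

No, the set {13, 14, 15, 16} is a counterexample.

Consider the 4 integers 13, 14, 15, 16. They lie in distinct residue classes modulo 4, since 4 ≤ 4.
No two share a residue, so no pair has difference divisible by 4; the claim fails for this set.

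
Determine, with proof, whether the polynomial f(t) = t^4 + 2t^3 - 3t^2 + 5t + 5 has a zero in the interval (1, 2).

No such root exists.

The endpoint values f(1) = 10 and f(2) = 35 are both positive. Claim: f(t) > 0 for every t in (1, 2).
Shift to the endpoint 1: with t = 1 + u (0 < u < 1), one computes f(1 + u) = u^4 + 6u^3 + 9u^2 + 9u + 10.
All 5 nonzero coefficients of this polynomial in u are positive; hence for u > 0 the value is a sum of positive terms (the constant 10 among them).
So f is strictly positive on (1, 2); no root exists in the interval.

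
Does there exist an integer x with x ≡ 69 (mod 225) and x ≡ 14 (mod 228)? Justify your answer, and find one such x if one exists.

Both moduli are multiples of 3 = gcd(225, 228), so any solution would satisfy x ≡ 69 and x ≡ 14 modulo 3 simultaneously.
However 69 ≡ 0 and 14 ≡ 2 (mod 3), and 0 ≠ 2.
Therefore no such x exists.

There is no such integer.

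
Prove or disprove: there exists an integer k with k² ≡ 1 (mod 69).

Take k = 47. Then 47² = 2209 = 32·69 + 1, so 47² ≡ 1 (mod 69).

k = 47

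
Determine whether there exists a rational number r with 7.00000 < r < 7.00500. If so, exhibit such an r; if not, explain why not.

Scale by 201: the interval becomes (1407.00000, 1408.00500), which contains the integer 1408.
Dividing back, 7.00000 < 1408/201 < 7.00500, and 1408/201 is rational.

r = 1408/201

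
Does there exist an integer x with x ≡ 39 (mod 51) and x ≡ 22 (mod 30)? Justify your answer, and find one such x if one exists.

No, no such integer exists.

Reduce both congruences modulo 3, which divides 51 and 30: they say x ≡ 39 (mod 3) and x ≡ 22 (mod 3).
However 39 ≡ 0 and 22 ≡ 1 (mod 3), and 0 ≠ 1.
Therefore no such x exists.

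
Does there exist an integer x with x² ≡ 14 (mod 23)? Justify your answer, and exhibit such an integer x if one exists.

23 is prime, so by Euler's criterion 14 is a square mod 23 iff 14^((23−1)/2) = 14^11 ≡ 1 (mod 23).
Repeated squaring mod 23: 14^2 = 196 ≡ 12; 14^4 ≡ 12² = 144 ≡ 6; 14^8 ≡ 6² = 36 ≡ 13.
Since 11 = 8 + 2 + 1, 14^11 ≡ 13 · 12 · 14; multiplying out mod 23: 13·12 = 156 ≡ 18, then 18·14 = 252 ≡ 22. Thus 14^11 ≡ 22 ≡ −1 (mod 23).
The value −1 means 14 is a non-residue modulo 23, so x² ≡ 14 (mod 23) is impossible.

There is no such integer.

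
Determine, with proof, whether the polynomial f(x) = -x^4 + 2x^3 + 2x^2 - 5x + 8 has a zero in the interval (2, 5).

f(2) = 6 and f(5) = -342, which have opposite signs.
As a polynomial, f is continuous on every closed interval.
By the Intermediate Value Theorem f must vanish at some point of (2, 5).

Yes, f has a root in the interval.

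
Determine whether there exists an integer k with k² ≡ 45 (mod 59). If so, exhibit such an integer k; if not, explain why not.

k = 35

k = 35 works: 35² = 1225, and 1225 − 45 = 1180 = 20·59.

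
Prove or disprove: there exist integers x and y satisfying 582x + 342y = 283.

No, no such integers exist.

Both 582 and 342 are divisible by gcd(582, 342) = 6, hence so is any combination 582x + 342y.
However 283 leaves remainder 1 on division by 6.
Therefore 582x + 342y = 283 has no solution in integers.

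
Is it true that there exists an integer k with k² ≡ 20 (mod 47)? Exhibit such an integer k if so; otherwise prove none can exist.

No, no such integer exists.

47 is prime, so by Euler's criterion 20 is a square mod 47 iff 20^((47−1)/2) = 20^23 ≡ 1 (mod 47).
Squaring successively (mod 47): 20^2 = 400 ≡ 24; 20^4 ≡ 24² = 576 ≡ 12; 20^8 ≡ 12² = 144 ≡ 3; 20^16 ≡ 3² = 9 ≡ 9.
Since 23 = 16 + 4 + 2 + 1, 20^23 ≡ 9 · 12 · 24 · 20; multiplying out mod 47: 9·12 = 108 ≡ 14, then 14·24 = 336 ≡ 7, then 7·20 = 140 ≡ 46. Thus 20^23 ≡ 46 ≡ −1 (mod 47).
The value −1 means 20 is a non-residue modulo 47, so k² ≡ 20 (mod 47) is impossible.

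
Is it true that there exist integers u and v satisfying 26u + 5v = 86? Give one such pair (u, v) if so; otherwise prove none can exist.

u = 1, v = 12

26 and 5 are coprime, so 26u + 5v ranges over all of ℤ.
Run the Euclidean algorithm on 26 and 5: 26 = 5·5 + 1, 5 = 5·1 + 0.
Back-substituting, 1 = 26 − 5·5; that is, 26·1 + 5·(-5) = 1.
Times 86: 26·86 + 5·(-430) = 86, so (86, -430) solves it.
Subtracting 17·5 from u and adding 17·26 to v gives the tidier solution (1, 12).
Indeed 26·1 + 5·12 = 26 + 60 = 86.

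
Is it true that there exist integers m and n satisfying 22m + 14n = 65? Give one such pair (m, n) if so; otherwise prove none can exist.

gcd(22, 14) = 2, so every integer of the form 22m + 14n is a multiple of 2.
However 65 leaves remainder 1 on division by 2.
So the equation is unsolvable over ℤ.

No such integers exist.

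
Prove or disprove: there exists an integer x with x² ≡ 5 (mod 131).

Take x = 23. Then 23² = 529 = 4·131 + 5, so 23² ≡ 5 (mod 131).

x = 23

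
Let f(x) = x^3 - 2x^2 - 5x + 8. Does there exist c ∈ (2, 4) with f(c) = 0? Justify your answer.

f(2) = -2 and f(4) = 20, which have opposite signs.
Since f is a polynomial it is continuous on [2, 4].
By the Intermediate Value Theorem, f takes the value 0 somewhere in the open interval.

Yes, such a c exists.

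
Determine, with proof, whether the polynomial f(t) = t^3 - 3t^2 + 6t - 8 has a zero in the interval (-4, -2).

Evaluate at the endpoints: f(-4) = -144, f(-2) = -40 — same sign (negative).
The derivative f'(t) = 3t^2 - 6t + 6 is a quadratic with discriminant (-6)² − 4·3·6 = -36 < 0; it never vanishes, so it is always positive (sign of the leading coefficient).
So f is strictly increasing; between -4 and -2 its values lie between f(-4) = -144 and f(-2) = -40, all negative. Therefore f has no root in (-4, -2).

No such root exists.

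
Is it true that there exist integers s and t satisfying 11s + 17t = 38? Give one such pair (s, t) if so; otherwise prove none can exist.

Since gcd(11, 17) = 1, every integer is an integer combination of 11 and 17.
Euclidean algorithm: 17 = 1·11 + 6, 11 = 1·6 + 5, 6 = 1·5 + 1, 5 = 5·1 + 0.
Back-substituting, 1 = 6 − 1·5 = 6 − (11 − 1·6) = −11 + 2·6 = −11 + 2·(17 − 1·11) = 2·17 − 3·11; that is, 11·(-3) + 17·2 = 1.
Scaling by 38 gives the particular solution (s, t) = (-114, 76).
Shifting by a multiple of (17, −11) keeps it a solution: s = -114 + 7·17 = 5, t = 76 − 7·11 = -1.
Indeed 11·5 + 17·(-1) = 55 − 17 = 38.

s = 5, t = -1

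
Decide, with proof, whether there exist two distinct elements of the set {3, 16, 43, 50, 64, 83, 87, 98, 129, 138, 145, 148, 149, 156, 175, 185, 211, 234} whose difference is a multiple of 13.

Yes: 3 and 16.

Both 3 and 16 leave remainder 3 on division by 13; their difference 13 = 1·13 is a multiple of 13.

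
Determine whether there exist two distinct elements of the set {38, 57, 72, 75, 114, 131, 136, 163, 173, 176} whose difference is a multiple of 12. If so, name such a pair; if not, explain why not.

Reduce each element modulo 12: 38↦2, 57↦9, 72↦0, 75↦3, 114↦6, 131↦11, 136↦4, 163↦7, 173↦5, 176↦8.
All 10 residues are distinct, so no two elements differ by a multiple of 12.

There is no such pair.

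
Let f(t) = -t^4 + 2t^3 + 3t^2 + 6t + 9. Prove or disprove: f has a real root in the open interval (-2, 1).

f(-2) = -23 and f(1) = 19, which have opposite signs.
f is continuous everywhere (it is a polynomial), in particular on [-2, 1].
By the Intermediate Value Theorem, f takes the value 0 somewhere in the open interval.

Yes, f has a root in the interval.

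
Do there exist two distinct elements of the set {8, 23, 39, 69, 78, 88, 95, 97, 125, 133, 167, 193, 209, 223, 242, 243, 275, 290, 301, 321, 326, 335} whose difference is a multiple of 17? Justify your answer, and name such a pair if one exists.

The pair (23, 125) works.

23 mod 17 = 6 and 125 mod 17 = 6, so 125 − 23 = 102 = 6·17.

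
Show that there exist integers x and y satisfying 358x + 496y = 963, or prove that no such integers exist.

No such integers exist.

Both 358 and 496 are divisible by gcd(358, 496) = 2, hence so is any combination 358x + 496y.
But 963 = 2·481 + 1, so 2 ∤ 963.
Hence no integers x, y satisfy the equation.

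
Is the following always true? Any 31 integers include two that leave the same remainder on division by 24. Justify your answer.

Each integer lies in one of the 24 residue classes modulo 24.
With 31 integers and only 24 classes, the pigeonhole principle forces two of them, say a and b, into the same class.
That is, a and b leave the same remainder on division by 24, as claimed.

Yes, this is always true.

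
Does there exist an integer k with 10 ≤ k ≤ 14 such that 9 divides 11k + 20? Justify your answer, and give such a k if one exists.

There is no such integer k in that range.

The values of 11k + 20 for k = 10, 11, …, 14 are 130, 141, 152, 163, 174; reduced mod 9 these are 4, 6, 8, 1, 3.
Since 0 is absent from this list, 9 ∤ 11k + 20 for every k with 10 ≤ k ≤ 14.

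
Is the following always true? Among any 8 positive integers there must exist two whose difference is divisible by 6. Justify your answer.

Partition the integers by their residue mod 6; there are 6 classes.
Placing 8 integers into 6 classes, some class receives at least two — say a and b.
Equal remainders mean a − b ≡ 0 (mod 6), so 6 divides their difference.

Yes.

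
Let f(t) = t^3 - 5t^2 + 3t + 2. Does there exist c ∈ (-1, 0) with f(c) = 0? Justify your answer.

f(-1) = -7 and f(0) = 2, which have opposite signs.
Since f is a polynomial it is continuous on [-1, 0].
So by the Intermediate Value Theorem there is a c strictly between -1 and 0 with f(c) = 0.

Yes, such a c exists.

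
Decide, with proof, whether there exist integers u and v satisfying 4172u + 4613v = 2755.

No such integers exist.

gcd(4172, 4613) = 7, so every integer of the form 4172u + 4613v is a multiple of 7.
But 2755 is not a multiple of 7 (it leaves remainder 4).
Hence no integers u, v satisfy the equation.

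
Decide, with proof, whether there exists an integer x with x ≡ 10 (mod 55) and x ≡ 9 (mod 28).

The moduli 55 and 28 are coprime, so by the Chinese Remainder Theorem a unique solution modulo 1540 exists.
Any solution of the first congruence is x = 10 + 55t; substituting into the second, 55t ≡ 9 − 10 ≡ 27 (mod 28).
55 ≡ 27 (mod 28), so this reads 27t ≡ 27 (mod 28). Note 27·27 = 729 ≡ 1 (mod 28) (as 729 − 1 = 26·28), so 27⁻¹ ≡ 27.
Multiplying by 27: t ≡ 27·27 = 729 ≡ 1 (mod 28).
With t = 1: x = 10 + 55·1 = 65.
Verify: 65 = 1·55 + 10 and 65 = 2·28 + 9. ✓

x = 65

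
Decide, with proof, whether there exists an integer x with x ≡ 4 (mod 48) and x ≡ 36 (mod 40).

Here gcd(48, 40) = 8, and both 4 and 36 leave remainder 4 mod 8, so the system is consistent.
The integers ≡ 4 (mod 48) are 4, 52, 100, 148, 196, …; their remainders mod 40 are 4, 12, 20, 28, 36, so x = 196 is the first that is ≡ 36 (mod 40).
Indeed 196 ≡ 4 (mod 48) and 196 ≡ 36 (mod 40).

x = 196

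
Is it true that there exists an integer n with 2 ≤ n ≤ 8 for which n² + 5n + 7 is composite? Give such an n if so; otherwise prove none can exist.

n = 5

At n = 5: 5² + 5·5 + 7 = 57 = 3·19, which is composite.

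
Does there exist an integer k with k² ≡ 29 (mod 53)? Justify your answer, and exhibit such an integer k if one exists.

k = 33 works: 33² = 1089, and 1089 − 29 = 1060 = 20·53.

k = 33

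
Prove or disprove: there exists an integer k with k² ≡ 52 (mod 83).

There is no such integer.

83 is prime, so by Euler's criterion 52 is a square mod 83 iff 52^((83−1)/2) = 52^41 ≡ 1 (mod 83).
Squaring successively (mod 83): 52^2 = 2704 ≡ 48; 52^4 ≡ 48² = 2304 ≡ 63; 52^8 ≡ 63² = 3969 ≡ 68; 52^16 ≡ 68² = 4624 ≡ 59; 52^32 ≡ 59² = 3481 ≡ 78.
Since 41 = 32 + 8 + 1, 52^41 ≡ 78 · 68 · 52; multiplying out mod 83: 78·68 = 5304 ≡ 75, then 75·52 = 3900 ≡ 82. Thus 52^41 ≡ 82 ≡ −1 (mod 83).
The value −1 means 52 is a non-residue modulo 83, so k² ≡ 52 (mod 83) is impossible.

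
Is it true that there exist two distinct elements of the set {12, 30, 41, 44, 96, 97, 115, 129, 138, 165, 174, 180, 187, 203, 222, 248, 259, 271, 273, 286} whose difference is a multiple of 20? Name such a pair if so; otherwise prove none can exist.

No, no such pair exists.

Residues mod 20: 12↦12, 30↦10, 41↦1, 44↦4, 96↦16, 97↦17, 115↦15, 129↦9, 138↦18, 165↦5, 174↦14, 180↦0, 187↦7, 203↦3, 222↦2, 248↦8, 259↦19, 271↦11, 273↦13, 286↦6.
No residue repeats among the 20 elements, so no pair has difference ≡ 0 (mod 20).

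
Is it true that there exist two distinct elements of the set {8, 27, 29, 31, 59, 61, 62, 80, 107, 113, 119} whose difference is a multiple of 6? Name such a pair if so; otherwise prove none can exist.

Both 8 and 62 leave remainder 2 on division by 6; their difference 54 = 9·6 is a multiple of 6.

The pair (8, 62) works.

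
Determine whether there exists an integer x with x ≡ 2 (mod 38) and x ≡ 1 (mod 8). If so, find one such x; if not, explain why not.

Reduce both congruences modulo 2, which divides 38 and 8: they say x ≡ 2 (mod 2) and x ≡ 1 (mod 2).
But 2 mod 2 = 0 while 1 mod 2 = 1, a contradiction.
Therefore no such x exists.

No such integer exists.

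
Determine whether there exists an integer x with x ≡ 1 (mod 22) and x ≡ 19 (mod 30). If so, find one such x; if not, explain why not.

gcd(22, 30) = 2. A simultaneous solution exists iff 1 ≡ 19 (mod 2); here 1 mod 2 = 1 = 19 mod 2, so it does.
Write x = 1 + 22t. Then 22t ≡ 19 − 1 ≡ 18 (mod 30); dividing through by 2 gives 11t ≡ 9 (mod 15).
Note 11·11 = 121 ≡ 1 (mod 15) (as 121 − 1 = 8·15), so 11⁻¹ ≡ 11.
Multiplying by 11: t ≡ 11·9 = 99 ≡ 9 (mod 15).
Then x = 1 + 22·9 = 199.
Verify: 199 = 9·22 + 1 and 199 = 6·30 + 19. ✓

x = 199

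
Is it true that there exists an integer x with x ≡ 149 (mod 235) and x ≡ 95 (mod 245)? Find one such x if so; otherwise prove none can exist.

Reduce both congruences modulo 5, which divides 235 and 245: they say x ≡ 149 (mod 5) and x ≡ 95 (mod 5).
But 149 mod 5 = 4 while 95 mod 5 = 0, a contradiction.
Hence the system has no solution.

No such integer exists.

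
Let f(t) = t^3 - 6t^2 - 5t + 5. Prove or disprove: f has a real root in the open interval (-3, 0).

f(-3) = -61 and f(0) = 5, which have opposite signs.
f is continuous everywhere (it is a polynomial), in particular on [-3, 0].
By the Intermediate Value Theorem f must vanish at some point of (-3, 0).

Yes, f has a root in the interval.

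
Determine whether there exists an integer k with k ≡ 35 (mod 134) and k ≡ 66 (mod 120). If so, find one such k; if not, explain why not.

Reduce both congruences modulo 2, which divides 134 and 120: they say k ≡ 35 (mod 2) and k ≡ 66 (mod 2).
But 35 mod 2 = 1 while 66 mod 2 = 0, a contradiction.
Therefore no such k exists.

No, no such integer exists.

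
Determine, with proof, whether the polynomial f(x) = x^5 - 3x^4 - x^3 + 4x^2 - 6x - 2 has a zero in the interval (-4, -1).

Yes, f has a root in the interval.

f(-4) = -1642 and f(-1) = 5, which have opposite signs.
f is continuous everywhere (it is a polynomial), in particular on [-4, -1].
By the Intermediate Value Theorem, f takes the value 0 somewhere in the open interval.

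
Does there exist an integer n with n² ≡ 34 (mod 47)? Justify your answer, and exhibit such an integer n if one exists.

n = 9

Take n = 9. Then 9² = 81 = 1·47 + 34, so 9² ≡ 34 (mod 47).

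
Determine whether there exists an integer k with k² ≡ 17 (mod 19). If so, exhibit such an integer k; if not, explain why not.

k = 6

k = 6 works: 6² = 36, and 36 − 17 = 19 = 1·19.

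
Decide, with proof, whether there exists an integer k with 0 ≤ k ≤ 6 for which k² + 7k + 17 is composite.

At k = 5: 5² + 7·5 + 17 = 77 = 7·11, which is composite.

k = 5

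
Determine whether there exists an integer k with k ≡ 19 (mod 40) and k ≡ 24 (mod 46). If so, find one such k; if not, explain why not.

No such integer exists.

Reduce both congruences modulo 2, which divides 40 and 46: they say k ≡ 19 (mod 2) and k ≡ 24 (mod 2).
These are incompatible: 19 − 24 = -5 is not divisible by 2.
So no integer satisfies both congruences.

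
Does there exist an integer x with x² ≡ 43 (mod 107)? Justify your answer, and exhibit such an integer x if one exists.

No, no such integer exists.

Apply Euler's criterion with the prime 107: 43 is a quadratic residue iff 43^53 ≡ 1 (mod 107), and a non-residue iff it is ≡ −1.
Repeated squaring mod 107: 43^2 = 1849 ≡ 30; 43^4 ≡ 30² = 900 ≡ 44; 43^8 ≡ 44² = 1936 ≡ 10; 43^16 ≡ 10² = 100 ≡ 100; 43^32 ≡ 100² = 10000 ≡ 49.
Since 53 = 32 + 16 + 4 + 1, 43^53 ≡ 49 · 100 · 44 · 43; multiplying out mod 107: 49·100 = 4900 ≡ 85, then 85·44 = 3740 ≡ 102, then 102·43 = 4386 ≡ 106. Thus 43^53 ≡ 106 ≡ −1 (mod 107).
By Euler's criterion 43 is a quadratic non-residue mod 107: no x satisfies x² ≡ 43 (mod 107).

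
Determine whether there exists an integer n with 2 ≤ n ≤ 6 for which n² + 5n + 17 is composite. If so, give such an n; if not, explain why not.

There is no such integer n in that range.

The values for n = 2, 3, …, 6 are 31, 41, 53, 67, 83, and each of these is prime.
So no value in the range makes the expression composite.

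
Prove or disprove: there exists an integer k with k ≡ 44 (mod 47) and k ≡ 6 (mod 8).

k = 326

The moduli 47 and 8 are coprime, so by the Chinese Remainder Theorem a unique solution modulo 376 exists.
Write k = 44 + 47t and require 44 + 47t ≡ 6 (mod 8), i.e. 47t ≡ 2 (mod 8).
47 ≡ 7 (mod 8), so this reads 7t ≡ 2 (mod 8). To invert 7 modulo 8: 8 = 1·7 + 1, 7 = 7·1 + 0, and unwinding, 1 = 8 − 1·7. Thus 7⁻¹ ≡ -1 ≡ 7 (mod 8).
Multiplying by 7: t ≡ 7·2 = 14 ≡ 6 (mod 8).
With t = 6: k = 44 + 47·6 = 326.
Verify: 326 = 6·47 + 44 and 326 = 40·8 + 6. ✓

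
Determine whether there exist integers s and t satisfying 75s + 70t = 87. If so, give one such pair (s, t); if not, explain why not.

No, no such integers exist.

Both 75 and 70 are divisible by gcd(75, 70) = 5, hence so is any combination 75s + 70t.
However 87 leaves remainder 2 on division by 5.
So the equation is unsolvable over ℤ.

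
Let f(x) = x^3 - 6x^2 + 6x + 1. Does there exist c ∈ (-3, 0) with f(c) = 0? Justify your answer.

Yes, such a c exists.

f(-3) = -98 and f(0) = 1, which have opposite signs.
As a polynomial, f is continuous on every closed interval.
By the Intermediate Value Theorem f must vanish at some point of (-3, 0).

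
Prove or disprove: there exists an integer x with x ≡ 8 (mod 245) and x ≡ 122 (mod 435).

Both moduli are multiples of 5 = gcd(245, 435), so any solution would satisfy x ≡ 8 and x ≡ 122 modulo 5 simultaneously.
But 8 mod 5 = 3 while 122 mod 5 = 2, a contradiction.
So no integer satisfies both congruences.

No, no such integer exists.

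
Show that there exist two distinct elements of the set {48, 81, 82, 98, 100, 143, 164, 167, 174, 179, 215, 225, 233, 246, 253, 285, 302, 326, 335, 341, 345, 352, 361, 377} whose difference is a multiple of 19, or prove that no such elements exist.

Yes: 48 and 143.

48 mod 19 = 10 and 143 mod 19 = 10, so 143 − 48 = 95 = 5·19.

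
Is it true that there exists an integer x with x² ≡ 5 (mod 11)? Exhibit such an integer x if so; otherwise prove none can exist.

x = 7 works: 7² = 49, and 49 − 5 = 44 = 4·11.

x = 7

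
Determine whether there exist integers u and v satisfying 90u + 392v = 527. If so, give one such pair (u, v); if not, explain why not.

No such integers exist.

Any value of 90u + 392v is a multiple of gcd(90, 392) = 2.
But 527 is not a multiple of 2 (it leaves remainder 1).
Therefore 90u + 392v = 527 has no solution in integers.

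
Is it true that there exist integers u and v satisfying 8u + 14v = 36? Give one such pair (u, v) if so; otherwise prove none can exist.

u = 1, v = 2

Since gcd(8, 14) = 2 and 36 = 2·18, Bézout's identity guarantees a solution.
Dividing through by 2 reduces the equation to 4u + 7v = 18.
Euclidean algorithm: 7 = 1·4 + 3, 4 = 1·3 + 1, 3 = 3·1 + 0.
Working back up the chain: 1 = 4 − 1·3 = 4 − (7 − 1·4) = −7 + 2·4. So 4·2 + 7·(-1) = 1.
Scaling by 18 gives the particular solution (u, v) = (36, -18).
Shifting by a multiple of (7, −4) keeps it a solution: u = 36 − 5·7 = 1, v = -18 + 5·4 = 2.
Check: 8·1 + 14·2 = 8 + 28 = 36. ✓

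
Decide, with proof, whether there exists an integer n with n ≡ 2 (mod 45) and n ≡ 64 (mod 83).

n = 3467

Since 45 and 83 share no common factor, CRT says the pair of congruences has a solution (unique mod 3735).
Write n = 2 + 45t and require 2 + 45t ≡ 64 (mod 83), i.e. 45t ≡ 62 (mod 83).
Invert 45 mod 83 by the Euclidean algorithm: 83 = 1·45 + 38, 45 = 1·38 + 7, 38 = 5·7 + 3, 7 = 2·3 + 1, 3 = 3·1 + 0; back-substituting, 1 = 7 − 2·3 = 7 − 2·(38 − 5·7) = −2·38 + 11·7 = −2·38 + 11·(45 − 1·38) = 11·45 − 13·38 = 11·45 − 13·(83 − 1·45) = −13·83 + 24·45. Hence 45·24 ≡ 1, so 45⁻¹ ≡ 24 (mod 83).
Therefore t ≡ 24·62 = 1488 ≡ 77 (mod 83).
With t = 77: n = 2 + 45·77 = 3467.
Check: 3467 mod 45 = 2, 3467 mod 83 = 64. ✓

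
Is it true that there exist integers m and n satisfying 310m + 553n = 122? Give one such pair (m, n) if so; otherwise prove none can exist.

m = 243, n = -136

310 and 553 are coprime, so 310m + 553n ranges over all of ℤ.
Euclidean algorithm: 553 = 1·310 + 243, 310 = 1·243 + 67, 243 = 3·67 + 42, 67 = 1·42 + 25, 42 = 1·25 + 17, 25 = 1·17 + 8, 17 = 2·8 + 1, 8 = 8·1 + 0.
Back-substituting, 1 = 17 − 2·8 = 17 − 2·(25 − 1·17) = −2·25 + 3·17 = −2·25 + 3·(42 − 1·25) = 3·42 − 5·25 = 3·42 − 5·(67 − 1·42) = −5·67 + 8·42 = −5·67 + 8·(243 − 3·67) = 8·243 − 29·67 = 8·243 − 29·(310 − 1·243) = −29·310 + 37·243 = −29·310 + 37·(553 − 1·310) = 37·553 − 66·310; that is, 310·(-66) + 553·37 = 1.
Multiplying through by 122: m = (-66)·122 = -8052, n = 37·122 = 4514 is a solution.
Adding 15·553 to m and subtracting 15·310 from n gives the tidier solution (243, -136).
Indeed 310·243 + 553·(-136) = 75330 − 75208 = 122.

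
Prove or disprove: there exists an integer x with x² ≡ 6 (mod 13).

Since (13 − x)² ≡ x² (mod 13), it suffices to square x = 0, 1, …, 6: the residues are 0, 1, 4, 9, 3, 12, 10.
The set of squares mod 13 is therefore {0, 1, 3, 4, 9, 10, 12}, which does not contain 6.
Hence no integer x has x² ≡ 6 (mod 13).

No such integer exists.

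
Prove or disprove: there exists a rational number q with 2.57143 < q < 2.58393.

Scale by 12: the interval becomes (30.85716, 31.00716), which contains the integer 31.
Dividing back, 2.57143 < 31/12 < 2.58393, and 31/12 is rational.

q = 31/12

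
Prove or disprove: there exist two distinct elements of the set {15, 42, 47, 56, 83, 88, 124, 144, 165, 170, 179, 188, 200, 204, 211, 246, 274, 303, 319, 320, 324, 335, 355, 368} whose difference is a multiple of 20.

Reduce each element mod 20: 15↦15, 42↦2, 47↦7, 56↦16, 83↦3, 88↦8, 124↦4, 144↦4, 165↦5, 170↦10, 179↦19, 188↦8, 200↦0, 204↦4, 211↦11, 246↦6, 274↦14, 303↦3, 319↦19, 320↦0, 324↦4, 335↦15, 355↦15, 368↦8. The residue 15 repeats (at 15 and 335), and 335 − 15 = 320 = 16·20.

15 and 335 are such a pair.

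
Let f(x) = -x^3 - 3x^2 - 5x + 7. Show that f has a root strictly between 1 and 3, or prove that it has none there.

No such root exists.

f(1) = -2 and f(3) = -62, both negative.
The derivative f'(x) = -3x^2 - 6x - 5 is a quadratic with discriminant (-6)² − 4·(-3)·(-5) = -24 < 0; it never vanishes, so it is always negative (sign of the leading coefficient).
So f is strictly decreasing; between 1 and 3 its values lie between f(1) = -2 and f(3) = -62, all negative. Therefore f has no root in (1, 3).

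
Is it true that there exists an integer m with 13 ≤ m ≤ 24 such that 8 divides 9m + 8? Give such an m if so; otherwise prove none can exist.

m = 16

Try m = 16: 9·16 + 8 = 152 = 19·8, which is divisible by 8.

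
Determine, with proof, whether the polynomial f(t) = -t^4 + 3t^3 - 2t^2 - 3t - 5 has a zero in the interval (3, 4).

The endpoint values f(3) = -32 and f(4) = -113 are both negative. Claim: f(t) < 0 for every t in (3, 4).
Shift to the endpoint 3: with t = 3 + u (0 < u < 1), one computes f(3 + u) = -u^4 - 9u^3 - 29u^2 - 42u - 32.
All 5 nonzero coefficients of this polynomial in u are negative; hence for u > 0 the value is a sum of negative terms (the constant -32 among them).
Therefore f(t) < 0 throughout (3, 4), and f has no zero there.

No such root exists.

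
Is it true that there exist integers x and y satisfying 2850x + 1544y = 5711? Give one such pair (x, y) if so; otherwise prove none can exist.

There are no such integers.

Both 2850 and 1544 are divisible by gcd(2850, 1544) = 2, hence so is any combination 2850x + 1544y.
However 5711 leaves remainder 1 on division by 2.
So the equation is unsolvable over ℤ.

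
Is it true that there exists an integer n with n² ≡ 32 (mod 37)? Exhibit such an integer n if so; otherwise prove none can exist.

There is no such integer.

37 is prime, so by Euler's criterion 32 is a square mod 37 iff 32^((37−1)/2) = 32^18 ≡ 1 (mod 37).
Squaring successively (mod 37): 32^2 = 1024 ≡ 25; 32^4 ≡ 25² = 625 ≡ 33; 32^8 ≡ 33² = 1089 ≡ 16; 32^16 ≡ 16² = 256 ≡ 34.
Since 18 = 16 + 2, 32^18 ≡ 34 · 25; multiplying out mod 37: 34·25 = 850 ≡ 36. Thus 32^18 ≡ 36 ≡ −1 (mod 37).
By Euler's criterion 32 is a quadratic non-residue mod 37: no n satisfies n² ≡ 32 (mod 37).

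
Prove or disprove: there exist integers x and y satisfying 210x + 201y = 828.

x = 25, y = -22

Every value of 210x + 201y is a multiple of gcd(210, 201) = 3; since 3 ∣ 828, solutions exist.
Dividing through by 3 reduces the equation to 70x + 67y = 276.
Run the Euclidean algorithm on 70 and 67: 70 = 1·67 + 3, 67 = 22·3 + 1, 3 = 3·1 + 0.
Back-substituting, 1 = 67 − 22·3 = 67 − 22·(70 − 1·67) = −22·70 + 23·67; that is, 70·(-22) + 67·23 = 1.
Multiplying through by 276: x = (-22)·276 = -6072, y = 23·276 = 6348 is a solution.
The general solution is x = -6072 + 67k, y = 6348 − 70k; taking k = 91 gives the smaller pair x = 25, y = -22.
Check: 210·25 + 201·(-22) = 5250 − 4422 = 828. ✓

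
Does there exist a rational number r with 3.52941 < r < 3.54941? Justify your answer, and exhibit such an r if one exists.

Look for a denominator N such that an integer falls strictly between N·3.52941 and N·3.54941. N = 11 works: 11·3.52941 = 38.82351 < 39 < 39.04351 = 11·3.54941.
Dividing back, 3.52941 < 39/11 < 3.54941, and 39/11 is rational.

r = 39/11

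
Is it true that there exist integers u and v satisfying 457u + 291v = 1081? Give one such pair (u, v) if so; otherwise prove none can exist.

Since gcd(457, 291) = 1, every integer is an integer combination of 457 and 291.
Dividing repeatedly: 457 = 1·291 + 166, 291 = 1·166 + 125, 166 = 1·125 + 41, 125 = 3·41 + 2, 41 = 20·2 + 1, 2 = 2·1 + 0.
Unwinding: 1 = 41 − 20·2 = 41 − 20·(125 − 3·41) = −20·125 + 61·41 = −20·125 + 61·(166 − 1·125) = 61·166 − 81·125 = 61·166 − 81·(291 − 1·166) = −81·291 + 142·166 = −81·291 + 142·(457 − 1·291) = 142·457 − 223·291, i.e. 457·142 + 291·(-223) = 1.
Multiplying through by 1081: u = 142·1081 = 153502, v = (-223)·1081 = -241063 is a solution.
Subtracting 527·291 from u and adding 527·457 to v gives the tidier solution (145, -224).
Indeed 457·145 + 291·(-224) = 66265 − 65184 = 1081.

u = 145, v = -224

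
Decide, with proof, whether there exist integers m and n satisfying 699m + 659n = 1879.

Since gcd(699, 659) = 1, every integer is an integer combination of 699 and 659.
Dividing repeatedly: 699 = 1·659 + 40, 659 = 16·40 + 19, 40 = 2·19 + 2, 19 = 9·2 + 1, 2 = 2·1 + 0.
Unwinding: 1 = 19 − 9·2 = 19 − 9·(40 − 2·19) = −9·40 + 19·19 = −9·40 + 19·(659 − 16·40) = 19·659 − 313·40 = 19·659 − 313·(699 − 1·659) = −313·699 + 332·659, i.e. 699·(-313) + 659·332 = 1.
Multiplying through by 1879: m = (-313)·1879 = -588127, n = 332·1879 = 623828 is a solution.
Shifting by a multiple of (659, −699) keeps it a solution: m = -588127 + 893·659 = 360, n = 623828 − 893·699 = -379.
Check: 699·360 + 659·(-379) = 251640 − 249761 = 1879. ✓

m = 360, n = -379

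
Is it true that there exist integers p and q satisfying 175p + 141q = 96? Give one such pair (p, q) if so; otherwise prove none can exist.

p = 36, q = -44

175 and 141 are coprime, so 175p + 141q ranges over all of ℤ.
Euclidean algorithm: 175 = 1·141 + 34, 141 = 4·34 + 5, 34 = 6·5 + 4, 5 = 1·4 + 1, 4 = 4·1 + 0.
Working back up the chain: 1 = 5 − 1·4 = 5 − (34 − 6·5) = −34 + 7·5 = −34 + 7·(141 − 4·34) = 7·141 − 29·34 = 7·141 − 29·(175 − 1·141) = −29·175 + 36·141. So 175·(-29) + 141·36 = 1.
Multiplying through by 96: p = (-29)·96 = -2784, q = 36·96 = 3456 is a solution.
Adding 20·141 to p and subtracting 20·175 from q gives the tidier solution (36, -44).
Check: 175·36 + 141·(-44) = 6300 − 6204 = 96. ✓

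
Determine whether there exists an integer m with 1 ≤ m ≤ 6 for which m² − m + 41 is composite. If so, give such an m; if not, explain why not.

The values for m = 1, 2, …, 6 are 41, 43, 47, 53, 61, 71, and each of these is prime.
So no value in the range makes the expression composite.

No, no such integer m in that range exists.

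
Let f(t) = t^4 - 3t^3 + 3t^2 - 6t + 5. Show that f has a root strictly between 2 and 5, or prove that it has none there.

f(2) = -3 and f(5) = 300, which have opposite signs.
f is continuous everywhere (it is a polynomial), in particular on [2, 5].
By the Intermediate Value Theorem, f takes the value 0 somewhere in the open interval.

Yes, f has a root in the interval.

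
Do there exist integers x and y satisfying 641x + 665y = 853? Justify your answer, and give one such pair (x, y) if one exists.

641 and 665 are coprime, so 641x + 665y ranges over all of ℤ.
Run the Euclidean algorithm on 665 and 641: 665 = 1·641 + 24, 641 = 26·24 + 17, 24 = 1·17 + 7, 17 = 2·7 + 3, 7 = 2·3 + 1, 3 = 3·1 + 0.
Working back up the chain: 1 = 7 − 2·3 = 7 − 2·(17 − 2·7) = −2·17 + 5·7 = −2·17 + 5·(24 − 1·17) = 5·24 − 7·17 = 5·24 − 7·(641 − 26·24) = −7·641 + 187·24 = −7·641 + 187·(665 − 1·641) = 187·665 − 194·641. So 641·(-194) + 665·187 = 1.
Times 853: 641·(-165482) + 665·159511 = 853, so (-165482, 159511) solves it.
The general solution is x = -165482 + 665k, y = 159511 − 641k; taking k = 249 gives the smaller pair x = 103, y = -98.
Check: 641·103 + 665·(-98) = 66023 − 65170 = 853. ✓

x = 103, y = -98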